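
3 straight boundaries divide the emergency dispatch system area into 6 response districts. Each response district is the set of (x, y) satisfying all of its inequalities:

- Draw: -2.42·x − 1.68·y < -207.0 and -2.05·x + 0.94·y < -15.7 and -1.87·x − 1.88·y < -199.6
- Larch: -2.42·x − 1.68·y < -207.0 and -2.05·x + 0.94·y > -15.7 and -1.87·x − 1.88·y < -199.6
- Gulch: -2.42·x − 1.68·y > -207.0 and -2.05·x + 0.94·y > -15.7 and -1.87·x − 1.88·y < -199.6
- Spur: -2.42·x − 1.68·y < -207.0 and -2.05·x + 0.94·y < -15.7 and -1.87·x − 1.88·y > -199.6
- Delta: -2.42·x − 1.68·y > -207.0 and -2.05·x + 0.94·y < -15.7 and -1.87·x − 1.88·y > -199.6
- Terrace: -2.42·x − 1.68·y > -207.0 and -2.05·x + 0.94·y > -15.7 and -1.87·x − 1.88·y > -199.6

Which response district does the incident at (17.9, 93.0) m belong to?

Gulch

-2.42·17.9 − 1.68·93.0 = -199.558, which is > -207.0
-2.05·17.9 + 0.94·93.0 = 50.725, which is > -15.7
-1.87·17.9 − 1.88·93.0 = -208.313, which is < -199.6
This sign pattern matches Gulch.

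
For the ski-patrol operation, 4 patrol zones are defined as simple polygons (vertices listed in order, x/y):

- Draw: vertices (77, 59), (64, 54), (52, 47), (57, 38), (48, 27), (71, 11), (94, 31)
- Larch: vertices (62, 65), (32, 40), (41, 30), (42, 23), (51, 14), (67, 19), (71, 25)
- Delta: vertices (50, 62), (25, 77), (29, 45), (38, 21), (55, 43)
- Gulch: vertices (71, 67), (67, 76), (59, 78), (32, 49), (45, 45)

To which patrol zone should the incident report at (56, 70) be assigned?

Gulch

Cast a ray rightward from (56, 70). For each polygon, the edges (by vertex number in listed order) whose endpoints lie on opposite sides of y = 70, where each meets that height, and whether that is right or left of the point:
Draw: no edge straddles that height → 0 crossings.
Larch: no edge straddles that height → 0 crossings.
Delta: 1–2 at x≈36.7 (left), 2–3 at x≈25.9 (left) → 0 crossings.
Gulch: 1–2 at x≈69.7 (right), 3–4 at x≈51.6 (left) → 1 crossing.
Only Gulch has an odd count, so the point is inside Gulch.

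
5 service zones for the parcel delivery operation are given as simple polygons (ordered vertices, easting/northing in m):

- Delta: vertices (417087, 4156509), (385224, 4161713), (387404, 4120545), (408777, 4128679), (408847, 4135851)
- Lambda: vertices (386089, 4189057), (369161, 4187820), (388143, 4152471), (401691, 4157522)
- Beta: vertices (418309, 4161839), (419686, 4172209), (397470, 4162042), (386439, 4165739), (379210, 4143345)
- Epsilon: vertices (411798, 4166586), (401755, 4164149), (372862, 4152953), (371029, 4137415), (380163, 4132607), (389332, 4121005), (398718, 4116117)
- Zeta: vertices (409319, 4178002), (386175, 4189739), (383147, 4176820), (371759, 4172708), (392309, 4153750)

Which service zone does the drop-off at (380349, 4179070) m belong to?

Lambda

Cast a ray rightward from (380349, 4179070). For each polygon, the edges (by vertex number in listed order) whose endpoints lie on opposite sides of northing = 4179070, where each meets that height, and whether that is right or left of the point:
Delta: no edge straddles that height → 0 crossings.
Lambda: 2–3 at easting≈373859.6 (left), 4–1 at easting≈391030.1 (right) → 1 crossing.
Beta: no edge straddles that height → 0 crossings.
Epsilon: no edge straddles that height → 0 crossings.
Zeta: 1–2 at easting≈407213.0 (right), 2–3 at easting≈383674.4 (right) → 2 crossings.
Only Lambda has an odd count, so the point is inside Lambda.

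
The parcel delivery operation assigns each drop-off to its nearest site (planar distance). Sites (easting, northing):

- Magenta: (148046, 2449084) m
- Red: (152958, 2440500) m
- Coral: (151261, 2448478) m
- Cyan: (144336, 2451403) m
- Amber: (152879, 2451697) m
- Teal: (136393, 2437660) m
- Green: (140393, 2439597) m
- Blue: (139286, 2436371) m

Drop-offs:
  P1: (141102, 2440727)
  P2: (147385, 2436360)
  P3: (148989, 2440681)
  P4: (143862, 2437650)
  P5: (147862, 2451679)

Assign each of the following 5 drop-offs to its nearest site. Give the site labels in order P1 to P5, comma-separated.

P1 → Green (d²=1779581.00)
P2 → Red (d²=48197929.00)
P3 → Red (d²=15785722.00)
P4 → Green (d²=15824770.00)
P5 → Magenta (d²=6767881.00)

Green, Red, Red, Green, Magenta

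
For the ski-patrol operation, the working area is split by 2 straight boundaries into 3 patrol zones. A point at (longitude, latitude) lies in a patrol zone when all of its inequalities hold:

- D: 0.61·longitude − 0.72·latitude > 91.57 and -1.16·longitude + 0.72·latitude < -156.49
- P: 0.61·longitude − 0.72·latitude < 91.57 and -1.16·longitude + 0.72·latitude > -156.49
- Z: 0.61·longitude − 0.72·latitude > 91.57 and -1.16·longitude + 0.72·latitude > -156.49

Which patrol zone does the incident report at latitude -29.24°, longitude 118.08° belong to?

0.61·118.08 − 0.72·-29.24 = 93.082, which is > 91.57
-1.16·118.08 + 0.72·-29.24 = -158.026, which is < -156.49
This sign pattern matches D.

D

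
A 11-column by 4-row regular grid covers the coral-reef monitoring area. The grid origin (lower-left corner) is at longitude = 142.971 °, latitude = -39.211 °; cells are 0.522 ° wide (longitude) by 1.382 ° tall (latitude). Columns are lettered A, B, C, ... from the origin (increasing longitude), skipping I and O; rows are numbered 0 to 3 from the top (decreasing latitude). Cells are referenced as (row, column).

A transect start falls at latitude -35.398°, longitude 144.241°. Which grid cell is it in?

Column index: ⌊(144.241 − 142.971) / 0.522⌋ = ⌊2.433⌋ = 2 → column C
Row offset from origin: ⌊(-35.398 − -39.211) / 1.382⌋ = ⌊2.759⌋ = 2 → row 1 (counted from top)

(1, C)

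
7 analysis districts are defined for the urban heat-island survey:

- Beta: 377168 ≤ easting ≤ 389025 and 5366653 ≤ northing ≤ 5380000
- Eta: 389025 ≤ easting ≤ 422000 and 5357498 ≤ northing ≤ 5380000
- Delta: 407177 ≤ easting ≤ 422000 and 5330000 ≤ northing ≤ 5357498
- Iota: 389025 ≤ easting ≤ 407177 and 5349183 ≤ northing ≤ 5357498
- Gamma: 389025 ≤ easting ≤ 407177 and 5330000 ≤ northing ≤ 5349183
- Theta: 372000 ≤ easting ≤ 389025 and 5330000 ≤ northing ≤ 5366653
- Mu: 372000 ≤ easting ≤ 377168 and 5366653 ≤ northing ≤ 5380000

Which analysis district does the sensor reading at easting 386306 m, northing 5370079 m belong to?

Beta

The point has easting = 386306 and northing = 5370079.
Only Beta satisfies 377168 ≤ easting ≤ 389025 and 5366653 ≤ northing ≤ 5380000.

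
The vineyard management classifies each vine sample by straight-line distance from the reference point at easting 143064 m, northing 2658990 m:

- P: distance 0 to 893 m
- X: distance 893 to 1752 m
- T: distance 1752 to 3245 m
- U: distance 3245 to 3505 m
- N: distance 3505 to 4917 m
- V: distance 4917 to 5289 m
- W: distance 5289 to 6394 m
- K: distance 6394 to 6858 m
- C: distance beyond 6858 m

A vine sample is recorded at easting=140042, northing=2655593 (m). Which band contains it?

N

Distance = √((140042−143064)² + (2655593−2658990)²) = √(9132484.000 + 11539609.000) = 4546.657 m.
3505 ≤ 4546.657 < 4917 → N.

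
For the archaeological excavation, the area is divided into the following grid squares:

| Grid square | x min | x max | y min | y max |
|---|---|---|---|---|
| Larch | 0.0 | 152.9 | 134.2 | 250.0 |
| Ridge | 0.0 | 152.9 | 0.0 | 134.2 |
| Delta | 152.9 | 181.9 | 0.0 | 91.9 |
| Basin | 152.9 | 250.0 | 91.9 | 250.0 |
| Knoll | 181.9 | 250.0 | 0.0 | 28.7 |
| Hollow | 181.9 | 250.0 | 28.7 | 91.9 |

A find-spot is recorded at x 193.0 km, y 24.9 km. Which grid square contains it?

Knoll

The point has x = 193.0 and y = 24.9.
Only Knoll satisfies 181.9 ≤ x ≤ 250.0 and 0.0 ≤ y ≤ 28.7.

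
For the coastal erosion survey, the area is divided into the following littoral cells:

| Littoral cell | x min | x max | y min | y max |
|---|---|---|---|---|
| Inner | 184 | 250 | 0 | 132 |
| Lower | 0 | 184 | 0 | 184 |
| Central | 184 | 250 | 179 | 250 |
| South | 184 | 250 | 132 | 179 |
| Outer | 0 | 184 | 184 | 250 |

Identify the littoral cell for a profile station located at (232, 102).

Inner

The point has x = 232 and y = 102.
Only Inner satisfies 184 ≤ x ≤ 250 and 0 ≤ y ≤ 132.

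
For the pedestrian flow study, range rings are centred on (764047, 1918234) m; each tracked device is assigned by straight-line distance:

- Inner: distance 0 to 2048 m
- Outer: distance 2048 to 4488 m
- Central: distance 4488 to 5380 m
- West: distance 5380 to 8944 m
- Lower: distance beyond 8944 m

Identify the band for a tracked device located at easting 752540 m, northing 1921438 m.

Distance = √((752540−764047)² + (1921438−1918234)²) = √(132411049.000 + 10265616.000) = 11944.734 m.
8944 ≤ 11944.734 < ∞ → Lower.

Lower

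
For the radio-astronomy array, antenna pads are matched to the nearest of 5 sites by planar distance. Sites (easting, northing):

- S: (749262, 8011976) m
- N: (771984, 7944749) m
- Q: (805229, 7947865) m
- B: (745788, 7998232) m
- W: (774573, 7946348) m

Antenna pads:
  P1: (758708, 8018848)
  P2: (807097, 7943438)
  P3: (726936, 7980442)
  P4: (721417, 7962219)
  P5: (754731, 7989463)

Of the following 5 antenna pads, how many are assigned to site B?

P1 → S
P2 → Q
P3 → B
P4 → B
P5 → B
3 of the 5 go to B.

3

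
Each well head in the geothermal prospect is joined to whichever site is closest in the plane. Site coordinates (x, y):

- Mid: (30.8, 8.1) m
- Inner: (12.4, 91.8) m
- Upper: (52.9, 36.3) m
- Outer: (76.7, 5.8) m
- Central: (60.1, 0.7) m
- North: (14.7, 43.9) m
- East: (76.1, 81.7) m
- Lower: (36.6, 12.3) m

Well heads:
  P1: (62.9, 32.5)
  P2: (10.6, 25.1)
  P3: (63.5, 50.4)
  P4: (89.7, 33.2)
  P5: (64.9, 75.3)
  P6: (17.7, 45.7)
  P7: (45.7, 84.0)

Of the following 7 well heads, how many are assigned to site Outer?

1

P1 → Upper
P2 → North
P3 → Upper
P4 → Outer
P5 → East
P6 → North
P7 → East
1 of the 7 goes to Outer.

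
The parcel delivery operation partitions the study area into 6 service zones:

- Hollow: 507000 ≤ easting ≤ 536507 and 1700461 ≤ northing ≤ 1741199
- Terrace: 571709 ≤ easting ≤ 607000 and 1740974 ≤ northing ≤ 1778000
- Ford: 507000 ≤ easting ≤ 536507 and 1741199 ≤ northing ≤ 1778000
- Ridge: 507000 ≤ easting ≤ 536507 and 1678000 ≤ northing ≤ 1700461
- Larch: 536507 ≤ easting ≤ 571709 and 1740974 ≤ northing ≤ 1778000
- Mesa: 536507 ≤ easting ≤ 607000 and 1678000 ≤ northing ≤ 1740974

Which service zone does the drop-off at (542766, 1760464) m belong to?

Larch

The point has easting = 542766 and northing = 1760464.
Only Larch satisfies 536507 ≤ easting ≤ 571709 and 1740974 ≤ northing ≤ 1778000.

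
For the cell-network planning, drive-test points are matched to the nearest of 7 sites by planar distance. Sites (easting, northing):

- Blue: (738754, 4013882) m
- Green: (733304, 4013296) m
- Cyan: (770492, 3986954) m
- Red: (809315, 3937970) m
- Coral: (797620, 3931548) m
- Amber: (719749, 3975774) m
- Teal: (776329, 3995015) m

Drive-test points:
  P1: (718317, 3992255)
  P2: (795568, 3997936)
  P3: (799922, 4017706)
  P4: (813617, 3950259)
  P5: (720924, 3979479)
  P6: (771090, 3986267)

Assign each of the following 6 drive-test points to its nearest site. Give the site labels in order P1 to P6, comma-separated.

Amber, Teal, Teal, Red, Amber, Cyan

P1 → Amber (d²=273673985.00)
P2 → Teal (d²=378671362.00)
P3 → Teal (d²=1071511130.00)
P4 → Red (d²=169526725.00)
P5 → Amber (d²=15107650.00)
P6 → Cyan (d²=829573.00)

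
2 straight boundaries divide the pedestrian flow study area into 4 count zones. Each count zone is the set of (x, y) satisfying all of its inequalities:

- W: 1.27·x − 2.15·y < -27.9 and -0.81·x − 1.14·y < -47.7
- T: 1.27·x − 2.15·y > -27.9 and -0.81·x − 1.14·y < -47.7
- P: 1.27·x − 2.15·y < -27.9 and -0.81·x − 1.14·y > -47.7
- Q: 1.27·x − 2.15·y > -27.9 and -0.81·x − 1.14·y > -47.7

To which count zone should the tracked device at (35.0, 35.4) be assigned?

W

1.27·35.0 − 2.15·35.4 = -31.660, which is < -27.9
-0.81·35.0 − 1.14·35.4 = -68.706, which is < -47.7
This sign pattern matches W.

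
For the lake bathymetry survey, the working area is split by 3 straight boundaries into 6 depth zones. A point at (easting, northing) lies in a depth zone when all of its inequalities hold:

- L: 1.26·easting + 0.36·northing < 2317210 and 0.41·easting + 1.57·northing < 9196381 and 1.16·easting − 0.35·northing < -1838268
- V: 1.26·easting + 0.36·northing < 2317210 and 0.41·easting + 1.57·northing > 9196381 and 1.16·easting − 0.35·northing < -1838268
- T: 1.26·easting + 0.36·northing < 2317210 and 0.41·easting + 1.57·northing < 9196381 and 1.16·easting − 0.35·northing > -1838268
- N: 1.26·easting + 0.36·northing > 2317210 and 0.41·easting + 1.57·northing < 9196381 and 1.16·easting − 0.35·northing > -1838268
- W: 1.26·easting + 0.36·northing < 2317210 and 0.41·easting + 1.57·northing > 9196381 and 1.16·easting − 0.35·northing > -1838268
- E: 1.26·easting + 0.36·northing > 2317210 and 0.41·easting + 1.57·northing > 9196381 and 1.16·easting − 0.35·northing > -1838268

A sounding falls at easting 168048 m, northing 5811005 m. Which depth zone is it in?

1.26·168048 + 0.36·5811005 = 2303702.280, which is < 2317210
0.41·168048 + 1.57·5811005 = 9192177.530, which is < 9196381
1.16·168048 − 0.35·5811005 = -1838916.070, which is < -1838268
This sign pattern matches L.

L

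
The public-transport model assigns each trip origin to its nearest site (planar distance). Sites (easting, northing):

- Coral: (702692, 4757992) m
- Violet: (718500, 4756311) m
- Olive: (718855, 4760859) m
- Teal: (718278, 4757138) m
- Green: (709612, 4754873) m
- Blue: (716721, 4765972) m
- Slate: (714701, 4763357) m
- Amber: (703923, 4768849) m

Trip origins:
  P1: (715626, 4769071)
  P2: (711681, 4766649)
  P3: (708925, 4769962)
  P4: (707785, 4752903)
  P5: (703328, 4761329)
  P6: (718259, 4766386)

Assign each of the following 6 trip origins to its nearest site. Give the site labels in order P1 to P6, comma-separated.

Blue, Slate, Amber, Green, Coral, Blue

P1 → Blue (d²=10802826.00)
P2 → Slate (d²=19957664.00)
P3 → Amber (d²=26258773.00)
P4 → Green (d²=7218829.00)
P5 → Coral (d²=11540065.00)
P6 → Blue (d²=2536840.00)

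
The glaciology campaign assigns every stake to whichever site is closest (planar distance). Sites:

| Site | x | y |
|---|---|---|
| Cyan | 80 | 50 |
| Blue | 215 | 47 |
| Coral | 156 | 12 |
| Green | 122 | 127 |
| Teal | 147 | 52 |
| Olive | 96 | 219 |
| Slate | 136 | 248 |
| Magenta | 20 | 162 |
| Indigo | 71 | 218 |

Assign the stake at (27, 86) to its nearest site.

Squared distances to each site:
Cyan: 4105.000; Blue: 36865.000; Coral: 22117.000; Green: 10706.000; Teal: 15556.000; Olive: 22450.000; Slate: 38125.000; Magenta: 5825.000; Indigo: 19360.000.
Minimum at Cyan.

Cyan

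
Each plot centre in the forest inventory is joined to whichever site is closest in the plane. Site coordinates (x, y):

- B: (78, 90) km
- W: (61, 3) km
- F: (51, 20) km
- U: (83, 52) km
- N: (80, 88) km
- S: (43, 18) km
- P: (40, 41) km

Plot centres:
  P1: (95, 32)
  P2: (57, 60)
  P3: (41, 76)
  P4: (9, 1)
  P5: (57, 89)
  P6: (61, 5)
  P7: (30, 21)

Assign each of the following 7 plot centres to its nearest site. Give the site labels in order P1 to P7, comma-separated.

P1 → U (d²=544.00)
P2 → P (d²=650.00)
P3 → P (d²=1226.00)
P4 → S (d²=1445.00)
P5 → B (d²=442.00)
P6 → W (d²=4.00)
P7 → S (d²=178.00)

U, P, P, S, B, W, S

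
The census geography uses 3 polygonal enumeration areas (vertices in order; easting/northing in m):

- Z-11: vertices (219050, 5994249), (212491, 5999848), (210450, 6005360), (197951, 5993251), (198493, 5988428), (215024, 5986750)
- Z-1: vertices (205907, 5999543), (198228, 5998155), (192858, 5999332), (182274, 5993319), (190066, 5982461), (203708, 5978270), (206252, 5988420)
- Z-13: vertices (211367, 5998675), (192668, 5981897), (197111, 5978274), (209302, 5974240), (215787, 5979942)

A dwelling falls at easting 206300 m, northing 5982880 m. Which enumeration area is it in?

Cast a ray rightward from (206300, 5982880). For each polygon, the edges (by vertex number in listed order) whose endpoints lie on opposite sides of northing = 5982880, where each meets that height, and whether that is right or left of the point:
Z-11: no edge straddles that height → 0 crossings.
Z-1: 4–5 at easting≈189765.3 (left), 6–7 at easting≈204863.5 (left) → 0 crossings.
Z-13: 1–2 at easting≈193763.5 (left), 5–1 at easting≈215093.8 (right) → 1 crossing.
Only Z-13 has an odd count, so the point is inside Z-13.

Z-13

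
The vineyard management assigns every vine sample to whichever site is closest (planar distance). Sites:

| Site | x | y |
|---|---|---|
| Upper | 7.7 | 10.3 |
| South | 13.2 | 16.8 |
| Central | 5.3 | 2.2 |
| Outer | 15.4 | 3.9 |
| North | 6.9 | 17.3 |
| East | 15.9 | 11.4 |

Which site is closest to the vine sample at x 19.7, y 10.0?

East

Squared distances to each site:
Upper: 144.090; South: 88.490; Central: 268.200; Outer: 55.700; North: 217.130; East: 16.400.
Minimum at East.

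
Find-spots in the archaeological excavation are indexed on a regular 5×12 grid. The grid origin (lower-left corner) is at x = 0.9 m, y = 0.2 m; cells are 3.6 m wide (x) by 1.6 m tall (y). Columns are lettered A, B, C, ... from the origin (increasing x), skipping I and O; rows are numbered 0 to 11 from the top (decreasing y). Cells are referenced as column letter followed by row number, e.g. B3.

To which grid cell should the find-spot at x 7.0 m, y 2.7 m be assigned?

B10

Column index: ⌊(7.0 − 0.9) / 3.6⌋ = ⌊1.694⌋ = 1 → column B
Row offset from origin: ⌊(2.7 − 0.2) / 1.6⌋ = ⌊1.562⌋ = 1 → row 10 (counted from top)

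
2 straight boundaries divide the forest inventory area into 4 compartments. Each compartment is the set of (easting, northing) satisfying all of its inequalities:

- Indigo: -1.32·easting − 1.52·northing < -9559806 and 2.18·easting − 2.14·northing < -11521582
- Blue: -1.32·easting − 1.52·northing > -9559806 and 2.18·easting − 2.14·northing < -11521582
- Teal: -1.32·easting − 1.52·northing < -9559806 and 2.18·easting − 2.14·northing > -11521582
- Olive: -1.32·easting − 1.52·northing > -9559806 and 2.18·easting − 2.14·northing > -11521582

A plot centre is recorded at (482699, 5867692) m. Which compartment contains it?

-1.32·482699 − 1.52·5867692 = -9556054.520, which is > -9559806
2.18·482699 − 2.14·5867692 = -11504577.060, which is > -11521582
This sign pattern matches Olive.

Olive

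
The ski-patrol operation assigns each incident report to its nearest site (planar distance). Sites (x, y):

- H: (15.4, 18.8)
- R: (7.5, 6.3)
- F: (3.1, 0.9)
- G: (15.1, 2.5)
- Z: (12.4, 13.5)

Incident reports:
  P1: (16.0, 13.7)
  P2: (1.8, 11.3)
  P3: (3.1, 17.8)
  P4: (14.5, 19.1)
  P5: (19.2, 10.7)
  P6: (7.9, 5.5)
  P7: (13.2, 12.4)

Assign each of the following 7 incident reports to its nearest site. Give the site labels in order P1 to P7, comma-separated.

Z, R, Z, H, Z, R, Z

P1 → Z (d²=13.00)
P2 → R (d²=57.49)
P3 → Z (d²=104.98)
P4 → H (d²=0.90)
P5 → Z (d²=54.08)
P6 → R (d²=0.80)
P7 → Z (d²=1.85)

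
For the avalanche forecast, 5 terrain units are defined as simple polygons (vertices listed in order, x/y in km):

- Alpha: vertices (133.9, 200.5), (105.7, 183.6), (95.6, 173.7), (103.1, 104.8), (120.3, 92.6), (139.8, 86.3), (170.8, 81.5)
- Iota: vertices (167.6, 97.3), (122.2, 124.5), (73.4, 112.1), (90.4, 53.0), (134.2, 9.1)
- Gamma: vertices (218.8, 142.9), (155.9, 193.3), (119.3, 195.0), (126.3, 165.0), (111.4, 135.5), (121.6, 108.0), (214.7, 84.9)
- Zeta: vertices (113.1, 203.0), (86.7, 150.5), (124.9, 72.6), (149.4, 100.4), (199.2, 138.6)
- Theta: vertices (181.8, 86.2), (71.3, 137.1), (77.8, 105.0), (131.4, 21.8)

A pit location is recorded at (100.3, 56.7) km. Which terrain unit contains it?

Iota

Cast a ray rightward from (100.3, 56.7). For each polygon, the edges (by vertex number in listed order) whose endpoints lie on opposite sides of y = 56.7, where each meets that height, and whether that is right or left of the point:
Alpha: no edge straddles that height → 0 crossings.
Iota: 3–4 at x≈89.34 (left), 5–1 at x≈152.23 (right) → 1 crossing.
Gamma: no edge straddles that height → 0 crossings.
Zeta: no edge straddles that height → 0 crossings.
Theta: 3–4 at x≈108.92 (right), 4–1 at x≈158.71 (right) → 2 crossings.
Only Iota has an odd count, so the point is inside Iota.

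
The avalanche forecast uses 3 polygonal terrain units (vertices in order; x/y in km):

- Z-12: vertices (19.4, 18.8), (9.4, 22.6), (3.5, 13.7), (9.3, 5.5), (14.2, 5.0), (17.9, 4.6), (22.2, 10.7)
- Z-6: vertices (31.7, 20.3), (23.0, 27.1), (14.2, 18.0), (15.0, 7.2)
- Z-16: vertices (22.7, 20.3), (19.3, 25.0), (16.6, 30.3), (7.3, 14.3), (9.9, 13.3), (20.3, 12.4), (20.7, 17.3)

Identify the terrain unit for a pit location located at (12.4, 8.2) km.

Cast a ray rightward from (12.4, 8.2). For each polygon, the edges (by vertex number in listed order) whose endpoints lie on opposite sides of y = 8.2, where each meets that height, and whether that is right or left of the point:
Z-12: 3–4 at x≈7.39 (left), 6–7 at x≈20.44 (right) → 1 crossing.
Z-6: 3–4 at x≈14.93 (right), 4–1 at x≈16.27 (right) → 2 crossings.
Z-16: no edge straddles that height → 0 crossings.
Only Z-12 has an odd count, so the point is inside Z-12.

Z-12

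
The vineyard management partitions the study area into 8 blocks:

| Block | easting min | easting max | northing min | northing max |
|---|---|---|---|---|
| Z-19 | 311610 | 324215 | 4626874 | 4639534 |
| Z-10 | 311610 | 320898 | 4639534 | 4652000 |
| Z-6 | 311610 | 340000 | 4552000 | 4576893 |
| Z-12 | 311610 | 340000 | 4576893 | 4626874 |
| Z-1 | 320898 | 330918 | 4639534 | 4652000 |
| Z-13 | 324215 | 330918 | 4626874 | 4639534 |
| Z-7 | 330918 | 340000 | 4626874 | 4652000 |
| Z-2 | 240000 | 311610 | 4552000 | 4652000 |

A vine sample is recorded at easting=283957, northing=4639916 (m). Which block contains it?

Z-2

The point has easting = 283957 and northing = 4639916.
Only Z-2 satisfies 240000 ≤ easting ≤ 311610 and 4552000 ≤ northing ≤ 4652000.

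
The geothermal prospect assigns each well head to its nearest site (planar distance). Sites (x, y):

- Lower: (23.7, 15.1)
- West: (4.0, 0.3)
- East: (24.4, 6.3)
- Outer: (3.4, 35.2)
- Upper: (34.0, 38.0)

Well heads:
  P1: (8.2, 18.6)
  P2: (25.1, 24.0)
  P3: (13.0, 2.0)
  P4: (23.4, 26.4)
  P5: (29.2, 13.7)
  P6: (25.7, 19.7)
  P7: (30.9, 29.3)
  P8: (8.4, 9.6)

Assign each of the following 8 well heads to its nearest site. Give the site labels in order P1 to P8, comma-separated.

P1 → Lower (d²=252.50)
P2 → Lower (d²=81.17)
P3 → West (d²=83.89)
P4 → Lower (d²=127.78)
P5 → Lower (d²=32.21)
P6 → Lower (d²=25.16)
P7 → Upper (d²=85.30)
P8 → West (d²=105.85)

Lower, Lower, West, Lower, Lower, Lower, Upper, West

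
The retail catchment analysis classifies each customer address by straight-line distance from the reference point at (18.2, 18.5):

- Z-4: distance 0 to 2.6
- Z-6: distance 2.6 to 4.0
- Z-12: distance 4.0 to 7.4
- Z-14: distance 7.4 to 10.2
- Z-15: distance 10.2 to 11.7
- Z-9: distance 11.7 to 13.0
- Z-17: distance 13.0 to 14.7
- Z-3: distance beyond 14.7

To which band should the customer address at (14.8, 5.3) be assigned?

Z-17

Distance = √((14.8−18.2)² + (5.3−18.5)²) = √(11.560 + 174.240) = 13.631.
13.0 ≤ 13.631 < 14.7 → Z-17.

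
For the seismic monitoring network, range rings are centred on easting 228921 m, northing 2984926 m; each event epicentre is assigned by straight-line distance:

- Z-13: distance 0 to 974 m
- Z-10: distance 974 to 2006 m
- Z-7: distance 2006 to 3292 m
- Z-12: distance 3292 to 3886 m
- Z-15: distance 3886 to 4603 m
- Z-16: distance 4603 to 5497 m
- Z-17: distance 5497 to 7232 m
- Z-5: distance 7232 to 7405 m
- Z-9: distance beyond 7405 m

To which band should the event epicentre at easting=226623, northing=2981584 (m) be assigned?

Distance = √((226623−228921)² + (2981584−2984926)²) = √(5280804.000 + 11168964.000) = 4055.831 m.
3886 ≤ 4055.831 < 4603 → Z-15.

Z-15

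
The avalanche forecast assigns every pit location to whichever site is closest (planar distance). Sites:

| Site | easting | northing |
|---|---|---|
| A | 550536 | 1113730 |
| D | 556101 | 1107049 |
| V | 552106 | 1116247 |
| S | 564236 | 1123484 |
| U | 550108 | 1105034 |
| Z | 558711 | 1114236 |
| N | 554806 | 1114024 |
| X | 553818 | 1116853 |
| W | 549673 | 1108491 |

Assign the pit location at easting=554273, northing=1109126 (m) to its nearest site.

Squared distances to each site:
A: 35161985.000; D: 7655513.000; V: 55404530.000; S: 305413533.000; U: 34091689.000; Z: 45807944.000; N: 24274493.000; X: 59913554.000; W: 21563225.000.
Minimum at D.

D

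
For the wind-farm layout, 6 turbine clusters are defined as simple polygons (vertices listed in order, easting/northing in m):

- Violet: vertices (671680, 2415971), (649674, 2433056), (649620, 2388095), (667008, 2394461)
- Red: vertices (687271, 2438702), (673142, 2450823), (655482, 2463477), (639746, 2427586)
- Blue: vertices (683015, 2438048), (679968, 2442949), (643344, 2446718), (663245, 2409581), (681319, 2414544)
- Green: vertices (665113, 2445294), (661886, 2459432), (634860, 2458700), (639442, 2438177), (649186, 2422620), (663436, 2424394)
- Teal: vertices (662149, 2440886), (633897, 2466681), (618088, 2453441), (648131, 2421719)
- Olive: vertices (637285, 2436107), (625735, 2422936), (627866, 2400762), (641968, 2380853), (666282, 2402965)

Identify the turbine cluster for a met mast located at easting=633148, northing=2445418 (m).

Teal

Cast a ray rightward from (633148, 2445418). For each polygon, the edges (by vertex number in listed order) whose endpoints lie on opposite sides of northing = 2445418, where each meets that height, and whether that is right or left of the point:
Violet: no edge straddles that height → 0 crossings.
Red: 1–2 at easting≈679442.4 (right), 3–4 at easting≈647564.2 (right) → 2 crossings.
Blue: 2–3 at easting≈655976.3 (right), 3–4 at easting≈644040.6 (right) → 2 crossings.
Green: 1–2 at easting≈665084.7 (right), 3–4 at easting≈637825.4 (right) → 2 crossings.
Teal: 1–2 at easting≈657185.3 (right), 3–4 at easting≈625686.4 (left) → 1 crossing.
Olive: no edge straddles that height → 0 crossings.
Only Teal has an odd count, so the point is inside Teal.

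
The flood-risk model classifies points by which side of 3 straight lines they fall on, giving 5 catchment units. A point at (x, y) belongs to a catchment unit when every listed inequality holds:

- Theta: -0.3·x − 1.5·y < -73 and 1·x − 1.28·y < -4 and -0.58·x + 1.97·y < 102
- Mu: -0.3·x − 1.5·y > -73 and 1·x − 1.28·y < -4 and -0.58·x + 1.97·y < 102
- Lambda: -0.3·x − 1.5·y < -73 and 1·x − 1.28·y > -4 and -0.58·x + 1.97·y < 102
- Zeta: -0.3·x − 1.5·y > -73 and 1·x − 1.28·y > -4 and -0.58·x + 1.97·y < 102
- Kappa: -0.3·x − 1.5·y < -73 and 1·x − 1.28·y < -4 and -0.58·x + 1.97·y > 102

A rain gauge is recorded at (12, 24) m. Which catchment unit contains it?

-0.3·12 − 1.5·24 = -39.600, which is > -73
1·12 − 1.28·24 = -18.720, which is < -4
-0.58·12 + 1.97·24 = 40.320, which is < 102
This sign pattern matches Mu.

Mu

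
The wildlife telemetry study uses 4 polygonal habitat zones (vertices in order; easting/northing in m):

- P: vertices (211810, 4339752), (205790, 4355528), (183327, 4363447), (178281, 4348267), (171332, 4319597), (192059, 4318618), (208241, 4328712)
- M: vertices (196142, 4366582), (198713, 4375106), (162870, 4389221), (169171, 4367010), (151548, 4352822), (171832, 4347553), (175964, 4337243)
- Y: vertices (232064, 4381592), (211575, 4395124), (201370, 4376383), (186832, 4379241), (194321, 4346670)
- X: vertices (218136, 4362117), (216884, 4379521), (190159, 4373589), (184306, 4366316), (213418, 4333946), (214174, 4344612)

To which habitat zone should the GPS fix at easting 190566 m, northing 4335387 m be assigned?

P

Cast a ray rightward from (190566, 4335387). For each polygon, the edges (by vertex number in listed order) whose endpoints lie on opposite sides of northing = 4335387, where each meets that height, and whether that is right or left of the point:
P: 4–5 at easting≈175159.2 (left), 7–1 at easting≈210398.9 (right) → 1 crossing.
M: no edge straddles that height → 0 crossings.
Y: no edge straddles that height → 0 crossings.
X: 4–5 at easting≈212122.0 (right), 5–6 at easting≈213520.1 (right) → 2 crossings.
Only P has an odd count, so the point is inside P.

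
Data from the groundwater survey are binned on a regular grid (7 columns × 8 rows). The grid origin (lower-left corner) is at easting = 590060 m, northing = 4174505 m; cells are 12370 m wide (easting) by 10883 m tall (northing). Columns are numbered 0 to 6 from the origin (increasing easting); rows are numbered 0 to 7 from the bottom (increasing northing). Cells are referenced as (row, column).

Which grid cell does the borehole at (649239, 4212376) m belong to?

(3, 4)

Column index: ⌊(649239 − 590060) / 12370⌋ = ⌊4.784⌋ = 4
Row offset from origin: ⌊(4212376 − 4174505) / 10883⌋ = ⌊3.480⌋ = 3 → row 3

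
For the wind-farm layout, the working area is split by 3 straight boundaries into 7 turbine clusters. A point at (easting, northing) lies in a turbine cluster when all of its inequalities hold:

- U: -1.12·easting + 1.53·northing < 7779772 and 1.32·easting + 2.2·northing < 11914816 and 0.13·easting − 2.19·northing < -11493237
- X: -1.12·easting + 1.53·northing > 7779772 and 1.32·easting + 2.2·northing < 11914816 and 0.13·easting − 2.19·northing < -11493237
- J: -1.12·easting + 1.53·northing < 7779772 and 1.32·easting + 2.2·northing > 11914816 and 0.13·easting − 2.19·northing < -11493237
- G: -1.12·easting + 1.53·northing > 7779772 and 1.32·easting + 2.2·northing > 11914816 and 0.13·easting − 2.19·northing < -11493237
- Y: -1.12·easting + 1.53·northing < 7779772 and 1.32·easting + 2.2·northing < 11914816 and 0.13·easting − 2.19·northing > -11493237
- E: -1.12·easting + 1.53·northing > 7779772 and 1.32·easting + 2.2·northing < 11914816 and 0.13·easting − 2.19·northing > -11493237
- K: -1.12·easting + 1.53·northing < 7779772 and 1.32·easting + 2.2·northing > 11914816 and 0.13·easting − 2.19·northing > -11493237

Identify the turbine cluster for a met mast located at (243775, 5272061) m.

G

-1.12·243775 + 1.53·5272061 = 7793225.330, which is > 7779772
1.32·243775 + 2.2·5272061 = 11920317.200, which is > 11914816
0.13·243775 − 2.19·5272061 = -11514122.840, which is < -11493237
This sign pattern matches G.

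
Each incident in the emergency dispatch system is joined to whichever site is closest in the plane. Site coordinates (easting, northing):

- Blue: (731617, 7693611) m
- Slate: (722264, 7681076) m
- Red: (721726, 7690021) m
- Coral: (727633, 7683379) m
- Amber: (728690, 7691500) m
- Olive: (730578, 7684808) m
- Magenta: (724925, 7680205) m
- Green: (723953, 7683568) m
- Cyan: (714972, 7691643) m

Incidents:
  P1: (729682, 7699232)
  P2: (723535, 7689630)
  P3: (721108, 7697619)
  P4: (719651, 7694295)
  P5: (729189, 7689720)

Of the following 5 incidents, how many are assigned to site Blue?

1

P1 → Blue
P2 → Red
P3 → Red
P4 → Red
P5 → Amber
1 of the 5 goes to Blue.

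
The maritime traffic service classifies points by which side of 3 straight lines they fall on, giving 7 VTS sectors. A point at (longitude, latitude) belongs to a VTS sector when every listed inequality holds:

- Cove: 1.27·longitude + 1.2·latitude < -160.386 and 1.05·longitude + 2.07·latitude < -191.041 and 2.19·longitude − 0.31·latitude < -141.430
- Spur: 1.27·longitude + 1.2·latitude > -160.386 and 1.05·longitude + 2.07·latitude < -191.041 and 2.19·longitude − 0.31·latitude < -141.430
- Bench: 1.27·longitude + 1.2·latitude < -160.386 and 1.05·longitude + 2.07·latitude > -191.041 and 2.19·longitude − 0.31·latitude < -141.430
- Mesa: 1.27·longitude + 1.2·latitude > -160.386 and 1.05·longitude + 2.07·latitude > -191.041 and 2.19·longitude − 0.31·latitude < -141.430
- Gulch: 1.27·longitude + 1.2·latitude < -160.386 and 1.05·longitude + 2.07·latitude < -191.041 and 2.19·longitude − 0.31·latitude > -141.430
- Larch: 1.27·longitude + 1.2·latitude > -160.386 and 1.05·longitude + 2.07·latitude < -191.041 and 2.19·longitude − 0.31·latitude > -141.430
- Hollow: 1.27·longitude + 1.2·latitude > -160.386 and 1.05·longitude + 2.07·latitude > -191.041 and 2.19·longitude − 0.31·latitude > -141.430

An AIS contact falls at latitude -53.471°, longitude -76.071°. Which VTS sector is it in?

1.27·-76.071 + 1.2·-53.471 = -160.775, which is < -160.386
1.05·-76.071 + 2.07·-53.471 = -190.560, which is > -191.041
2.19·-76.071 − 0.31·-53.471 = -150.019, which is < -141.430
This sign pattern matches Bench.

Bench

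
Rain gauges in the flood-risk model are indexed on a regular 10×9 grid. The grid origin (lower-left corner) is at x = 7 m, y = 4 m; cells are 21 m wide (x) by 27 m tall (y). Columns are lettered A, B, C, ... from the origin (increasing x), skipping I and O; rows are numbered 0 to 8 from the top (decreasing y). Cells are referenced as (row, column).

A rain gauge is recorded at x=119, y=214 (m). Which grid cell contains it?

(1, F)

Column index: ⌊(119 − 7) / 21⌋ = ⌊5.333⌋ = 5 → column F
Row offset from origin: ⌊(214 − 4) / 27⌋ = ⌊7.778⌋ = 7 → row 1 (counted from top)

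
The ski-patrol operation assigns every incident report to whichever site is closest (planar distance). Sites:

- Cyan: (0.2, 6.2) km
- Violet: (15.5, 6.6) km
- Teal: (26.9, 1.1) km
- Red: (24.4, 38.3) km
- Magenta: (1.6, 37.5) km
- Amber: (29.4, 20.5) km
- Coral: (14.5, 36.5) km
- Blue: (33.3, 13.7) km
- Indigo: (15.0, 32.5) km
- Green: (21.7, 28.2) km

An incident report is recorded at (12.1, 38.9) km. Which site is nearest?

Coral

Squared distances to each site:
Cyan: 1210.900; Violet: 1054.850; Teal: 1647.880; Red: 151.650; Magenta: 112.210; Amber: 637.850; Coral: 11.520; Blue: 1084.480; Indigo: 49.370; Green: 206.650.
Minimum at Coral.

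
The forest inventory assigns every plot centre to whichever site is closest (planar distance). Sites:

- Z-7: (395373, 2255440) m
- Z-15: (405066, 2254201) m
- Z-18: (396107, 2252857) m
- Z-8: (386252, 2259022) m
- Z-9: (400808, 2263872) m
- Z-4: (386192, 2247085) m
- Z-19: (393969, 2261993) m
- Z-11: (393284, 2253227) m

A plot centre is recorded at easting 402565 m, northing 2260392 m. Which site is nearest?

Z-9

Squared distances to each site:
Z-7: 76247168.000; Z-15: 44583482.000; Z-18: 98481989.000; Z-8: 267990869.000; Z-9: 15197449.000; Z-4: 445151378.000; Z-19: 76454417.000; Z-11: 137474186.000.
Minimum at Z-9.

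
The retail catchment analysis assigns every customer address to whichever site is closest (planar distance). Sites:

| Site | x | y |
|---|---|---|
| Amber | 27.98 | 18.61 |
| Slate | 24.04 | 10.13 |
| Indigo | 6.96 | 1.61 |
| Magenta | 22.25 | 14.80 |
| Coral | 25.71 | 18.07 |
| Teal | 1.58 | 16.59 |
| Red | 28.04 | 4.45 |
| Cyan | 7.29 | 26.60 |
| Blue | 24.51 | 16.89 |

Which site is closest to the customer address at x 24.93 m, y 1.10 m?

Squared distances to each site:
Amber: 315.903; Slate: 82.333; Indigo: 323.181; Magenta: 194.872; Coral: 288.589; Teal: 785.163; Red: 20.895; Cyan: 961.420; Blue: 249.501.
Minimum at Red.

Red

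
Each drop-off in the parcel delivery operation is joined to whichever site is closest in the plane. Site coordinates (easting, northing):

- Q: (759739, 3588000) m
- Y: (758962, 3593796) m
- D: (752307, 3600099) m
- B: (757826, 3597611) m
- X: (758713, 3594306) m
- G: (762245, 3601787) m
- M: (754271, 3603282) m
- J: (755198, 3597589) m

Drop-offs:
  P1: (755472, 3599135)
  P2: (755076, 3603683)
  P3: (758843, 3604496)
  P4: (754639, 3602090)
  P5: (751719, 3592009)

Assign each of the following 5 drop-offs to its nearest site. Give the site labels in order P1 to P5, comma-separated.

J, M, G, M, J

P1 → J (d²=2465192.00)
P2 → M (d²=808826.00)
P3 → G (d²=18912285.00)
P4 → M (d²=1556288.00)
P5 → J (d²=43239841.00)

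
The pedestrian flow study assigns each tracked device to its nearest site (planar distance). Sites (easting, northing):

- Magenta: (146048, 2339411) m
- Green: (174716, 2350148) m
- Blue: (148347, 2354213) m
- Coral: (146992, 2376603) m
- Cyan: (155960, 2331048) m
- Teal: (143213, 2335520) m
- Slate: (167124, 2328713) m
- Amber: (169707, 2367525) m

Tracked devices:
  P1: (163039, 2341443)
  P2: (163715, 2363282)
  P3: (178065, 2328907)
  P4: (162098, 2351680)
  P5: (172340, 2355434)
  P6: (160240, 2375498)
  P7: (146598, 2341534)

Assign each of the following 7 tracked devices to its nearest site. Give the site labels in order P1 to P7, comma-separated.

Cyan, Amber, Slate, Green, Green, Amber, Magenta

P1 → Cyan (d²=158168266.00)
P2 → Amber (d²=53907113.00)
P3 → Slate (d²=119743117.00)
P4 → Green (d²=161560948.00)
P5 → Green (d²=33587172.00)
P6 → Amber (d²=153192818.00)
P7 → Magenta (d²=4809629.00)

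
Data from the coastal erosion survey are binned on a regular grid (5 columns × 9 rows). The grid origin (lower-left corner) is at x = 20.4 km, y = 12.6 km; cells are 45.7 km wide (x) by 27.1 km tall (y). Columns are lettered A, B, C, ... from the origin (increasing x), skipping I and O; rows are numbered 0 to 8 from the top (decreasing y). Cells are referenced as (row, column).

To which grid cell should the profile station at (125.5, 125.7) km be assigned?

(4, C)

Column index: ⌊(125.5 − 20.4) / 45.7⌋ = ⌊2.300⌋ = 2 → column C
Row offset from origin: ⌊(125.7 − 12.6) / 27.1⌋ = ⌊4.173⌋ = 4 → row 4 (counted from top)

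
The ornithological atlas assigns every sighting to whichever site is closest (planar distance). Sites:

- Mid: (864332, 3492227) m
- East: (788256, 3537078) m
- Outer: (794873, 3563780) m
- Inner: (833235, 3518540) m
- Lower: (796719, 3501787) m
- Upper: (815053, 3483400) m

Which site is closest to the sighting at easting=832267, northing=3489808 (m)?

Squared distances to each site:
Mid: 1034015786.000; East: 4171421021.000; Outer: 6870168020.000; Inner: 826464848.000; Lower: 1407156745.000; Upper: 337384260.000.
Minimum at Upper.

Upper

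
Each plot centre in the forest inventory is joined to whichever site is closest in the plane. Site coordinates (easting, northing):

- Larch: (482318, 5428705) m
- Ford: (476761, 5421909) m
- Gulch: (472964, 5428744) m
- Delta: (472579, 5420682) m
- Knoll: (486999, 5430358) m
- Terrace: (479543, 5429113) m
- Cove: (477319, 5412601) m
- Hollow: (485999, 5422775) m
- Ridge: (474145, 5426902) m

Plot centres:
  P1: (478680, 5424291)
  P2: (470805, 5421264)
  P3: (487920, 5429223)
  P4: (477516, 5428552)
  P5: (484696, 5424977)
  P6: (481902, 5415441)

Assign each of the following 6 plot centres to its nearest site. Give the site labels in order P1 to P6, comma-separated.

P1 → Ford (d²=9356485.00)
P2 → Delta (d²=3485800.00)
P3 → Knoll (d²=2136466.00)
P4 → Terrace (d²=4423450.00)
P5 → Hollow (d²=6546613.00)
P6 → Cove (d²=29069489.00)

Ford, Delta, Knoll, Terrace, Hollow, Cove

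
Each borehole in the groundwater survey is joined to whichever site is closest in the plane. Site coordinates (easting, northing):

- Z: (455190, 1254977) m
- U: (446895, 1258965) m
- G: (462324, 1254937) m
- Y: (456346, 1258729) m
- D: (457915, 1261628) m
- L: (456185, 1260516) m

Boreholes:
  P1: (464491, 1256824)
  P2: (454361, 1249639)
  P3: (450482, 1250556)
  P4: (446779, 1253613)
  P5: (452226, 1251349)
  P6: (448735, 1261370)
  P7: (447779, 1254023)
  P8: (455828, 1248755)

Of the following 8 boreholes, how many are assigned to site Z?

P1 → G
P2 → Z
P3 → Z
P4 → U
P5 → Z
P6 → U
P7 → U
P8 → Z
4 of the 8 go to Z.

4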